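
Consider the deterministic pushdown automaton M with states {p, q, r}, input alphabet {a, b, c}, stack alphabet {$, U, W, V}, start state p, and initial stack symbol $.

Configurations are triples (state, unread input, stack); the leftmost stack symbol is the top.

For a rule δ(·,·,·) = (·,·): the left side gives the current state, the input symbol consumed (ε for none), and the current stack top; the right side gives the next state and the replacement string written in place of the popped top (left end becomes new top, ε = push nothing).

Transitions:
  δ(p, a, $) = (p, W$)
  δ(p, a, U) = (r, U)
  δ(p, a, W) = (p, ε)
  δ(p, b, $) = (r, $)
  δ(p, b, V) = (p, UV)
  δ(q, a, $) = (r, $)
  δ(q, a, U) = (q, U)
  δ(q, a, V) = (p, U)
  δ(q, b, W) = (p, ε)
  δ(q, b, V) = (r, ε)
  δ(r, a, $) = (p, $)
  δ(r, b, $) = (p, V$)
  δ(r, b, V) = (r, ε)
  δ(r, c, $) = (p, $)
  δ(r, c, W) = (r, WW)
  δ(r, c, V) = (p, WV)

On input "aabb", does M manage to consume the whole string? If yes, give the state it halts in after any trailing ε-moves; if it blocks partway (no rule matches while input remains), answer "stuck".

p

(p, aabb, $)
  read a, top $: go to p, push W$ → (p, abb, W$)
  read a, top W: go to p, push ε → (p, bb, $)
  read b, top $: go to r, push $ → (r, b, $)
  read b, top $: go to p, push V$ → (p, ε, V$)
All input consumed; M is in state p.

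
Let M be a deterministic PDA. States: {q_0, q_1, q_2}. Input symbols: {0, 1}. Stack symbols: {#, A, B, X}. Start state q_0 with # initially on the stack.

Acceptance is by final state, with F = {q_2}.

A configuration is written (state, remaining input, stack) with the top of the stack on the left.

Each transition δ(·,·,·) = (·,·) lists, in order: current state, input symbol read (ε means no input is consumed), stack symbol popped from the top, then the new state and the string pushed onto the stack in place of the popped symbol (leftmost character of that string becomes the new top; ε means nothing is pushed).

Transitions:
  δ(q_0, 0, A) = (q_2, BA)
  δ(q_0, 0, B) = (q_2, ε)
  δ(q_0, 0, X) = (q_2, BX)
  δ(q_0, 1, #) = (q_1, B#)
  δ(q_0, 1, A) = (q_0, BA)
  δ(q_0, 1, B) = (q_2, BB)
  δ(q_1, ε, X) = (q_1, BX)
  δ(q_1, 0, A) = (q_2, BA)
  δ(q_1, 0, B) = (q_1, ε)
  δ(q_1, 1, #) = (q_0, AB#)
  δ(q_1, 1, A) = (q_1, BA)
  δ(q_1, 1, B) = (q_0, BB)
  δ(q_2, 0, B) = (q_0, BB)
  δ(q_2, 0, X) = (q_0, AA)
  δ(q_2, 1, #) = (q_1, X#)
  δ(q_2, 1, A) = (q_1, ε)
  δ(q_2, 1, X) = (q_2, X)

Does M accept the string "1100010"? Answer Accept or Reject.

(q_0, 1100010, #) ⊢ (q_1, 100010, B#) ⊢ (q_0, 00010, BB#) ⊢ (q_2, 0010, B#) ⊢ (q_0, 010, BB#) ⊢ (q_2, 10, B#)
No transition applies at (q_2, 10, B#); input not fully consumed.

Reject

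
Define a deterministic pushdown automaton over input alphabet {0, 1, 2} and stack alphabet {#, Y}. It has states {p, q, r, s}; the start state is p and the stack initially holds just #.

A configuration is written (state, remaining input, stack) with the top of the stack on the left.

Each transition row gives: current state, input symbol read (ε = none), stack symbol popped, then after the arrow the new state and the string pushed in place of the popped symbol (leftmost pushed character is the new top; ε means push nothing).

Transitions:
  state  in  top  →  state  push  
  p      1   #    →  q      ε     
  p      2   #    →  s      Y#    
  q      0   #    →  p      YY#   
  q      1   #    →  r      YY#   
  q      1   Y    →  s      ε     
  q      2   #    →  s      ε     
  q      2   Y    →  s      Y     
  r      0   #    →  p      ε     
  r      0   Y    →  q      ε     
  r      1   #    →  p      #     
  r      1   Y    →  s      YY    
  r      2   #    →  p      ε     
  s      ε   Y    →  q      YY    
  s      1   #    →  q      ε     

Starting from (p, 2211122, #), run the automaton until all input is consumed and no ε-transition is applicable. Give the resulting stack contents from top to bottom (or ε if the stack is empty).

(p, 2211122, #)
  read 2, top #: go to s, push Y# → (s, 211122, Y#)
  ε-move, top Y: go to q, push YY → (q, 211122, YY#)
  read 2, top Y: go to s, push Y → (s, 11122, YY#)
  ε-move, top Y: go to q, push YY → (q, 11122, YYY#)
  read 1, top Y: go to s, push ε → (s, 1122, YY#)
  ε-move, top Y: go to q, push YY → (q, 1122, YYY#)
  read 1, top Y: go to s, push ε → (s, 122, YY#)
  ε-move, top Y: go to q, push YY → (q, 122, YYY#)
  read 1, top Y: go to s, push ε → (s, 22, YY#)
  ε-move, top Y: go to q, push YY → (q, 22, YYY#)
  read 2, top Y: go to s, push Y → (s, 2, YYY#)
  ε-move, top Y: go to q, push YY → (q, 2, YYYY#)
  read 2, top Y: go to s, push Y → (s, ε, YYYY#)
  ε-move, top Y: go to q, push YY → (q, ε, YYYYY#)
All input consumed in state q with stack YYYYY#.

YYYYY#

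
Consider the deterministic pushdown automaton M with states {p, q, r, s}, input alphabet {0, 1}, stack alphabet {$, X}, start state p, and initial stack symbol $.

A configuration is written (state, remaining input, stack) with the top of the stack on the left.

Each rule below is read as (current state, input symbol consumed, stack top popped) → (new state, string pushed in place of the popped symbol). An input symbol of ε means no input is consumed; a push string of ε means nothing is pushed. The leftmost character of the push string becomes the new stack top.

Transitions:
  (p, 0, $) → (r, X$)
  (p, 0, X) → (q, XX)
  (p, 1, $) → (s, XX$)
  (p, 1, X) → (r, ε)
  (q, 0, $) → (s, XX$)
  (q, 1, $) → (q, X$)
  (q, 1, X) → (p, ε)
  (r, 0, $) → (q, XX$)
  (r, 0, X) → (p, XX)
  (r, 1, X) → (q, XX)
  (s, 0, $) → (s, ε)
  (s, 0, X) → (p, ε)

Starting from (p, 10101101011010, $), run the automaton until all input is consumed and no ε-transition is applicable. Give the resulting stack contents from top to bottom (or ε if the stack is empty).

(p, 10101101011010, $)
  read 1, top $: go to s, push XX$ → (s, 0101101011010, XX$)
  read 0, top X: go to p, push ε → (p, 101101011010, X$)
  read 1, top X: go to r, push ε → (r, 01101011010, $)
  read 0, top $: go to q, push XX$ → (q, 1101011010, XX$)
  read 1, top X: go to p, push ε → (p, 101011010, X$)
  read 1, top X: go to r, push ε → (r, 01011010, $)
  read 0, top $: go to q, push XX$ → (q, 1011010, XX$)
  read 1, top X: go to p, push ε → (p, 011010, X$)
  read 0, top X: go to q, push XX → (q, 11010, XX$)
  read 1, top X: go to p, push ε → (p, 1010, X$)
  read 1, top X: go to r, push ε → (r, 010, $)
  read 0, top $: go to q, push XX$ → (q, 10, XX$)
  read 1, top X: go to p, push ε → (p, 0, X$)
  read 0, top X: go to q, push XX → (q, ε, XX$)
All input consumed in state q with stack XX$.

XX$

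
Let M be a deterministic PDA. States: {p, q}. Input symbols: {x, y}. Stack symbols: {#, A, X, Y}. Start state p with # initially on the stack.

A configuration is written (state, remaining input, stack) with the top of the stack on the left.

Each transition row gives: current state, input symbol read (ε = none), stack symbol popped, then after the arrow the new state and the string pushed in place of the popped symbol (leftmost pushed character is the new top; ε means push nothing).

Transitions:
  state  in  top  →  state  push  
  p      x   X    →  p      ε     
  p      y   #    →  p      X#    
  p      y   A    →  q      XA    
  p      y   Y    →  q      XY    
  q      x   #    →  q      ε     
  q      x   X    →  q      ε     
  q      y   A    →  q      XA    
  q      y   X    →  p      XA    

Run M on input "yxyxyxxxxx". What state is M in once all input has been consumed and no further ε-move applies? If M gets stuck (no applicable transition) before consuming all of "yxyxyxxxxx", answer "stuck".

(p, yxyxyxxxxx, #)
  read y, top #: go to p, push X# → (p, xyxyxxxxx, X#)
  read x, top X: go to p, push ε → (p, yxyxxxxx, #)
  read y, top #: go to p, push X# → (p, xyxxxxx, X#)
  read x, top X: go to p, push ε → (p, yxxxxx, #)
  read y, top #: go to p, push X# → (p, xxxxx, X#)
  read x, top X: go to p, push ε → (p, xxxx, #)
No transition for (p, x, top #); M blocks with input xxxx remaining.

stuck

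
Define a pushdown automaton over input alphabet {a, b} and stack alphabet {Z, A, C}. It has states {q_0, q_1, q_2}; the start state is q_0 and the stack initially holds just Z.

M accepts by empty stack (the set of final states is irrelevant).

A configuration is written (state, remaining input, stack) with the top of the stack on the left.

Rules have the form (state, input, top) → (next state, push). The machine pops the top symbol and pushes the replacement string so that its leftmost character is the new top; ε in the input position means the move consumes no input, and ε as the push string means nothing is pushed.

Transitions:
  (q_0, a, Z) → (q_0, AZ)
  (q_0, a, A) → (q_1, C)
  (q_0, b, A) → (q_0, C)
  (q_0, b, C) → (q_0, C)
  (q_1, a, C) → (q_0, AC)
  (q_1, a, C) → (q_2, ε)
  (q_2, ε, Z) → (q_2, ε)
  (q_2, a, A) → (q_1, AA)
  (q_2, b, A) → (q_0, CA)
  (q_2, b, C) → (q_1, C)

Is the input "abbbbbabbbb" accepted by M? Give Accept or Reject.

Reject

No computation consumes all input and empties the stack.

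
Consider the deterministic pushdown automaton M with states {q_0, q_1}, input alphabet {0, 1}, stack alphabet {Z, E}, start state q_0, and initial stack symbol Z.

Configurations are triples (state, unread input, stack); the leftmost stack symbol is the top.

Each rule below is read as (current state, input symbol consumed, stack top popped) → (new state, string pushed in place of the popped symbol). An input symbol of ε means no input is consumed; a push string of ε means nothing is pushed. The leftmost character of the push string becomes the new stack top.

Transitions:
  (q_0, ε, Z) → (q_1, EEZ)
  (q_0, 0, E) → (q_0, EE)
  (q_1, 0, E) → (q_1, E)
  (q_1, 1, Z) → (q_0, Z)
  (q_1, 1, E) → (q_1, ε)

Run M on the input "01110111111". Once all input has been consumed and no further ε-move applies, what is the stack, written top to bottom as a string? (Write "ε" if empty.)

EEZ

(q_0, 01110111111, Z) ⊢ (q_1, 01110111111, EEZ) ⊢ (q_1, 1110111111, EEZ) ⊢ (q_1, 110111111, EZ) ⊢ (q_1, 10111111, Z) ⊢ (q_0, 0111111, Z) ⊢ (q_1, 0111111, EEZ) ⊢ (q_1, 111111, EEZ) ⊢ (q_1, 11111, EZ) ⊢ (q_1, 1111, Z) ⊢ (q_0, 111, Z) ⊢ (q_1, 111, EEZ) ⊢ (q_1, 11, EZ) ⊢ (q_1, 1, Z) ⊢ (q_0, ε, Z) ⊢ (q_1, ε, EEZ)
All input consumed in state q_1 with stack EEZ.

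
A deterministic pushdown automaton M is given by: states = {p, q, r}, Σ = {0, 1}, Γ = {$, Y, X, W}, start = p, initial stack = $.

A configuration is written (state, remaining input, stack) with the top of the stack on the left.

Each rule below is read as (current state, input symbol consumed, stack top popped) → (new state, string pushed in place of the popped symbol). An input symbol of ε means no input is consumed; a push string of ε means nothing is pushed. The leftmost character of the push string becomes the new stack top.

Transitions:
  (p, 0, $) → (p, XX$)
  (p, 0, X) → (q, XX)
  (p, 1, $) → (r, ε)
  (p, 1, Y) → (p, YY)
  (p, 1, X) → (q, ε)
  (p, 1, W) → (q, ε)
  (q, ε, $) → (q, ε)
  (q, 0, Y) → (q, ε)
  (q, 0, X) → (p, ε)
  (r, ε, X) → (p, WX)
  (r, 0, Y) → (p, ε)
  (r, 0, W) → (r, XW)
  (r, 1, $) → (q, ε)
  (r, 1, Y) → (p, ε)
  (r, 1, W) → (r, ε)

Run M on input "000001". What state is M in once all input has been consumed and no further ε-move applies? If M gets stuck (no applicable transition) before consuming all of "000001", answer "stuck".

q

(p, 000001, $) ⊢ (p, 00001, XX$) ⊢ (q, 0001, XXX$) ⊢ (p, 001, XX$) ⊢ (q, 01, XXX$) ⊢ (p, 1, XX$) ⊢ (q, ε, X$)
All input consumed; M is in state q.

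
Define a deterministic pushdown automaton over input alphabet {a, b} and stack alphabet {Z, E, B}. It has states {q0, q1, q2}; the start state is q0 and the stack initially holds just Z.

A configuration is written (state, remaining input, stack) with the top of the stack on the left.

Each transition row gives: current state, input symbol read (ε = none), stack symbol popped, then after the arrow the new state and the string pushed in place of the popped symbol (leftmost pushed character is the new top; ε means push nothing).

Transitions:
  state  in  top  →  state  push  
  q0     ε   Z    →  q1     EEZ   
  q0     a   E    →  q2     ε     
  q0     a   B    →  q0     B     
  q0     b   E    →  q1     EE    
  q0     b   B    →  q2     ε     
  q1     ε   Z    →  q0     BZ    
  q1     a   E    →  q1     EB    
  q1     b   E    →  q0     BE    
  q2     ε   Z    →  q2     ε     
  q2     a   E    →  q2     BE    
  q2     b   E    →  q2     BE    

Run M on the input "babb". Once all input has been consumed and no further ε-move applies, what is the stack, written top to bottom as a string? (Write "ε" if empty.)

(q0, babb, Z) ⊢ (q1, babb, EEZ) ⊢ (q0, abb, BEEZ) ⊢ (q0, bb, BEEZ) ⊢ (q2, b, EEZ) ⊢ (q2, ε, BEEZ)
All input consumed in state q2 with stack BEEZ.

BEEZ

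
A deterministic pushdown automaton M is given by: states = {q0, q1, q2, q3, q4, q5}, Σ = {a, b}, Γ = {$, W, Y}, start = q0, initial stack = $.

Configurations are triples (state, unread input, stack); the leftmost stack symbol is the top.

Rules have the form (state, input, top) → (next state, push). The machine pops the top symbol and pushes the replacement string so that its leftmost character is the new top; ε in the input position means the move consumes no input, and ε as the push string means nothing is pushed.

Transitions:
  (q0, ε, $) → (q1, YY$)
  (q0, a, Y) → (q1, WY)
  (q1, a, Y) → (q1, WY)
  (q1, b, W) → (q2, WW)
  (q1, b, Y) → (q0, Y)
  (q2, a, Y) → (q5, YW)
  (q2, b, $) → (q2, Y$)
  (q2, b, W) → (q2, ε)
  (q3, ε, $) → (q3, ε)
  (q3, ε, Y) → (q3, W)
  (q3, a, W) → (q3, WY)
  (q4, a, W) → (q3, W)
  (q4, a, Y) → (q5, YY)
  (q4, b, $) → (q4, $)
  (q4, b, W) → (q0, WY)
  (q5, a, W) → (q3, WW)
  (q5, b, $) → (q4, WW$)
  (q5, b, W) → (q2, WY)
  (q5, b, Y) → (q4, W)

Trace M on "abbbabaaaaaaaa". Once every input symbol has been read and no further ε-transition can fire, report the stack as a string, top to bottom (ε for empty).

WYYYYYYYWY$

(q0, abbbabaaaaaaaa, $)
  ε-move, top $: go to q1, push YY$ → (q1, abbbabaaaaaaaa, YY$)
  read a, top Y: go to q1, push WY → (q1, bbbabaaaaaaaa, WYY$)
  read b, top W: go to q2, push WW → (q2, bbabaaaaaaaa, WWYY$)
  read b, top W: go to q2, push ε → (q2, babaaaaaaaa, WYY$)
  read b, top W: go to q2, push ε → (q2, abaaaaaaaa, YY$)
  read a, top Y: go to q5, push YW → (q5, baaaaaaaa, YWY$)
  read b, top Y: go to q4, push W → (q4, aaaaaaaa, WWY$)
  read a, top W: go to q3, push W → (q3, aaaaaaa, WWY$)
  read a, top W: go to q3, push WY → (q3, aaaaaa, WYWY$)
  read a, top W: go to q3, push WY → (q3, aaaaa, WYYWY$)
  read a, top W: go to q3, push WY → (q3, aaaa, WYYYWY$)
  read a, top W: go to q3, push WY → (q3, aaa, WYYYYWY$)
  read a, top W: go to q3, push WY → (q3, aa, WYYYYYWY$)
  read a, top W: go to q3, push WY → (q3, a, WYYYYYYWY$)
  read a, top W: go to q3, push WY → (q3, ε, WYYYYYYYWY$)
All input consumed in state q3 with stack WYYYYYYYWY$.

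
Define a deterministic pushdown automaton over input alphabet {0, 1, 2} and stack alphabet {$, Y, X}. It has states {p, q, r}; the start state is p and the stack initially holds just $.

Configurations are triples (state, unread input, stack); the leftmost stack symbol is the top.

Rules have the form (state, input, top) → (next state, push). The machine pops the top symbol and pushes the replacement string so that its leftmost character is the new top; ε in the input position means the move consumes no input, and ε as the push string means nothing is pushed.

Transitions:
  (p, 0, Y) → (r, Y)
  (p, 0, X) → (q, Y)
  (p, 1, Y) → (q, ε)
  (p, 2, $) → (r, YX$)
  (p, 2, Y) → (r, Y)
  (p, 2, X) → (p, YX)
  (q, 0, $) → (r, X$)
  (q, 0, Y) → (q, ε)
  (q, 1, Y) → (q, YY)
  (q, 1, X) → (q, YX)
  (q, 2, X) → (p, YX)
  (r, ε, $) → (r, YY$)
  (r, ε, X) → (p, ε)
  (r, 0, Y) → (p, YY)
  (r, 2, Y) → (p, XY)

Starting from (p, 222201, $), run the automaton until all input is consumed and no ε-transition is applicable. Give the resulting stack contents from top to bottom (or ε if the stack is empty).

(p, 222201, $)
  read 2, top $: go to r, push YX$ → (r, 22201, YX$)
  read 2, top Y: go to p, push XY → (p, 2201, XYX$)
  read 2, top X: go to p, push YX → (p, 201, YXYX$)
  read 2, top Y: go to r, push Y → (r, 01, YXYX$)
  read 0, top Y: go to p, push YY → (p, 1, YYXYX$)
  read 1, top Y: go to q, push ε → (q, ε, YXYX$)
All input consumed in state q with stack YXYX$.

YXYX$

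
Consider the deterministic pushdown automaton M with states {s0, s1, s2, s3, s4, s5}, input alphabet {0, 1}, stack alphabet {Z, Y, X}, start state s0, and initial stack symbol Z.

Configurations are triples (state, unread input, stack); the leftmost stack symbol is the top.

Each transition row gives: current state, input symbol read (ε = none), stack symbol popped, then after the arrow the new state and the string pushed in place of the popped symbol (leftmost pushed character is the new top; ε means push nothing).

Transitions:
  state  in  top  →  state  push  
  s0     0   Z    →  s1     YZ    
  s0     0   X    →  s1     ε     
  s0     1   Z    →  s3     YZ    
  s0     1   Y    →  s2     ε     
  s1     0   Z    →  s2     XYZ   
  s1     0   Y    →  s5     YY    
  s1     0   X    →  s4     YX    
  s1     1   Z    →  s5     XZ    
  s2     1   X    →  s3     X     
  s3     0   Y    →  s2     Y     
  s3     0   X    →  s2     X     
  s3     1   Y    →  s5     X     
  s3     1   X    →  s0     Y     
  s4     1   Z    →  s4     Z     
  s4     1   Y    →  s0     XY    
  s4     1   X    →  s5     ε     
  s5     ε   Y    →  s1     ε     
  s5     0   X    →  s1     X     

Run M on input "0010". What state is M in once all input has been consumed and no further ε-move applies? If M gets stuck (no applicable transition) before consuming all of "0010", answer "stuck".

stuck

(s0, 0010, Z)
  read 0, top Z: go to s1, push YZ → (s1, 010, YZ)
  read 0, top Y: go to s5, push YY → (s5, 10, YYZ)
  ε-move, top Y: go to s1, push ε → (s1, 10, YZ)
No transition for (s1, 1, top Y); M blocks with input 10 remaining.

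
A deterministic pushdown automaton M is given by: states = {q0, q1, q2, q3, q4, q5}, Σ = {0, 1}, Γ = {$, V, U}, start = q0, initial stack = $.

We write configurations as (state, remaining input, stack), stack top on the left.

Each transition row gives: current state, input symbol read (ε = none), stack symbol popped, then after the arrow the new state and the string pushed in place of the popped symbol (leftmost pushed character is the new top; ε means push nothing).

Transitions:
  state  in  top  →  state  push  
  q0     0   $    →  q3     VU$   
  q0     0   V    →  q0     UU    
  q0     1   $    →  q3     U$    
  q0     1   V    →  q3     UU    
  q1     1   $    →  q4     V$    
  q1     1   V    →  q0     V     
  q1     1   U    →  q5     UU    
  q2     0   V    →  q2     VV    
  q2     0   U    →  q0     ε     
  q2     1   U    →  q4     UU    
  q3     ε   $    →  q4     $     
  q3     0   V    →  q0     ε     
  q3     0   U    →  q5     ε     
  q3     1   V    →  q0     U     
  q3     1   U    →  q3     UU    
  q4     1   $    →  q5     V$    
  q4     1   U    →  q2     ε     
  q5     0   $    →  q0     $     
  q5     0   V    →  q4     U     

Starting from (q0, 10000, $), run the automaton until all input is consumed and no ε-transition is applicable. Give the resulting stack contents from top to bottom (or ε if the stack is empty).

(q0, 10000, $)
  read 1, top $: go to q3, push U$ → (q3, 0000, U$)
  read 0, top U: go to q5, push ε → (q5, 000, $)
  read 0, top $: go to q0, push $ → (q0, 00, $)
  read 0, top $: go to q3, push VU$ → (q3, 0, VU$)
  read 0, top V: go to q0, push ε → (q0, ε, U$)
All input consumed in state q0 with stack U$.

U$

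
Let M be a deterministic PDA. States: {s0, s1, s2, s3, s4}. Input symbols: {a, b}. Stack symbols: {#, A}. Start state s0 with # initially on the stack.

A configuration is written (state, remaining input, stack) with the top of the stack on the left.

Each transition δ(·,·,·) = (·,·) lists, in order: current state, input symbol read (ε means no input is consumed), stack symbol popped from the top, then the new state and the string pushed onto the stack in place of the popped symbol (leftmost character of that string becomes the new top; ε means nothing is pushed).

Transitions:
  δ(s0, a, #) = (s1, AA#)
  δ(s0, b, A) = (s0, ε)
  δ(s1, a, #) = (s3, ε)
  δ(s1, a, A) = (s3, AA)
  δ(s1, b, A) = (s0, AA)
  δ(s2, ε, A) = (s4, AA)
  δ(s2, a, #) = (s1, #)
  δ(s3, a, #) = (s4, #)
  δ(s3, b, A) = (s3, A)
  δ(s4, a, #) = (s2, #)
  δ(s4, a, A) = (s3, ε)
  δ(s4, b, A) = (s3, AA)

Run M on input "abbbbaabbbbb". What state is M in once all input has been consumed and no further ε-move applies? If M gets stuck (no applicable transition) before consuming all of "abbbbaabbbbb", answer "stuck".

(s0, abbbbaabbbbb, #)
  read a, top #: go to s1, push AA# → (s1, bbbbaabbbbb, AA#)
  read b, top A: go to s0, push AA → (s0, bbbaabbbbb, AAA#)
  read b, top A: go to s0, push ε → (s0, bbaabbbbb, AA#)
  read b, top A: go to s0, push ε → (s0, baabbbbb, A#)
  read b, top A: go to s0, push ε → (s0, aabbbbb, #)
  read a, top #: go to s1, push AA# → (s1, abbbbb, AA#)
  read a, top A: go to s3, push AA → (s3, bbbbb, AAA#)
  read b, top A: go to s3, push A → (s3, bbbb, AAA#)
  read b, top A: go to s3, push A → (s3, bbb, AAA#)
  read b, top A: go to s3, push A → (s3, bb, AAA#)
  read b, top A: go to s3, push A → (s3, b, AAA#)
  read b, top A: go to s3, push A → (s3, ε, AAA#)
All input consumed; M is in state s3.

s3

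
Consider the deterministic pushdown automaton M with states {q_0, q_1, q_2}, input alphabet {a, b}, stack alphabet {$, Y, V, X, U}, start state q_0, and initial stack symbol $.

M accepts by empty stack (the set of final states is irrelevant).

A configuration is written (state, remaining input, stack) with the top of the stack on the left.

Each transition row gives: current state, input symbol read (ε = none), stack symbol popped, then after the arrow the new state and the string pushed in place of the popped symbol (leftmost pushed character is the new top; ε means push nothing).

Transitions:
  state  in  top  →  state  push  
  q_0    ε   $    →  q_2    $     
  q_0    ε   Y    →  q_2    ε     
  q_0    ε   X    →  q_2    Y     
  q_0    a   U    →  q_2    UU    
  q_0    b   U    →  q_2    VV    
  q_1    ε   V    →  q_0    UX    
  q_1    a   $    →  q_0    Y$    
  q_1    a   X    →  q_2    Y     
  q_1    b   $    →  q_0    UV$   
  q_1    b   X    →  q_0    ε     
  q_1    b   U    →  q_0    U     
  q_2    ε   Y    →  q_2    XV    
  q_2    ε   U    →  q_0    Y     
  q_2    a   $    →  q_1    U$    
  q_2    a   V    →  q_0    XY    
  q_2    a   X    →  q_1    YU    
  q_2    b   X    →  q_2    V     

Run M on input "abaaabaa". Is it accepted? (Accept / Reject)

Reject

(q_0, abaaabaa, $) ⊢ (q_2, abaaabaa, $) ⊢ (q_1, baaabaa, U$) ⊢ (q_0, aaabaa, U$) ⊢ (q_2, aabaa, UU$) ⊢ (q_0, aabaa, YU$) ⊢ (q_2, aabaa, U$) ⊢ (q_0, aabaa, Y$) ⊢ (q_2, aabaa, $) ⊢ (q_1, abaa, U$)
No transition applies at (q_1, abaa, U$); input not fully consumed.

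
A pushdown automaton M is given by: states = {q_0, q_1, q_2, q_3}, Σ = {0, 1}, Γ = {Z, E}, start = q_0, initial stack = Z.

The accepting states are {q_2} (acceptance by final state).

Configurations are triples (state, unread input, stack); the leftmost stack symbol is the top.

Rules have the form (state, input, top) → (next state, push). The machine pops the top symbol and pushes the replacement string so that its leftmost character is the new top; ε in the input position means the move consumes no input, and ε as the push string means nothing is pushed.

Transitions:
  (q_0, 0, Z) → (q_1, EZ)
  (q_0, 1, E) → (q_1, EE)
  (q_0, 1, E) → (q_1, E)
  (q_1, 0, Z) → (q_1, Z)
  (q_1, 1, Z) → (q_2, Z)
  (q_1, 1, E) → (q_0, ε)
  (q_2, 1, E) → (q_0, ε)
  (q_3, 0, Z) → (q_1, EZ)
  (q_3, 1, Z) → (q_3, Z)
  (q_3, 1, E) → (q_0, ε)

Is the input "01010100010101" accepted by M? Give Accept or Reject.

Reject

No computation consumes all input and reaches a final state.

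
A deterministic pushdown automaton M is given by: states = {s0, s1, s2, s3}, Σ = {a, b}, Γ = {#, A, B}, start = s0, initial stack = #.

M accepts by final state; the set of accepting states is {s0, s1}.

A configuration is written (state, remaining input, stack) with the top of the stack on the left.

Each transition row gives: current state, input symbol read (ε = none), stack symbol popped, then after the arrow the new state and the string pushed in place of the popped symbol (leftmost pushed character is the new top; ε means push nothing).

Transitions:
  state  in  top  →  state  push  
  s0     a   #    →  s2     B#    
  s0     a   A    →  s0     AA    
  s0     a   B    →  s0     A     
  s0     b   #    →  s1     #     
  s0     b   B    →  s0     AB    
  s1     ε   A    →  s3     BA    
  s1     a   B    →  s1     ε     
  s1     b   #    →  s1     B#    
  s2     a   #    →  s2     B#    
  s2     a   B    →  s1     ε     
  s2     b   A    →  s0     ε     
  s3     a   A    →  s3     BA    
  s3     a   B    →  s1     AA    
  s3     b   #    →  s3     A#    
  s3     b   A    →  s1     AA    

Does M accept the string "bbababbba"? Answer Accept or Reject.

(s0, bbababbba, #) ⊢ (s1, bababbba, #) ⊢ (s1, ababbba, B#) ⊢ (s1, babbba, #) ⊢ (s1, abbba, B#) ⊢ (s1, bbba, #) ⊢ (s1, bba, B#)
No transition applies at (s1, bba, B#); input not fully consumed.

Reject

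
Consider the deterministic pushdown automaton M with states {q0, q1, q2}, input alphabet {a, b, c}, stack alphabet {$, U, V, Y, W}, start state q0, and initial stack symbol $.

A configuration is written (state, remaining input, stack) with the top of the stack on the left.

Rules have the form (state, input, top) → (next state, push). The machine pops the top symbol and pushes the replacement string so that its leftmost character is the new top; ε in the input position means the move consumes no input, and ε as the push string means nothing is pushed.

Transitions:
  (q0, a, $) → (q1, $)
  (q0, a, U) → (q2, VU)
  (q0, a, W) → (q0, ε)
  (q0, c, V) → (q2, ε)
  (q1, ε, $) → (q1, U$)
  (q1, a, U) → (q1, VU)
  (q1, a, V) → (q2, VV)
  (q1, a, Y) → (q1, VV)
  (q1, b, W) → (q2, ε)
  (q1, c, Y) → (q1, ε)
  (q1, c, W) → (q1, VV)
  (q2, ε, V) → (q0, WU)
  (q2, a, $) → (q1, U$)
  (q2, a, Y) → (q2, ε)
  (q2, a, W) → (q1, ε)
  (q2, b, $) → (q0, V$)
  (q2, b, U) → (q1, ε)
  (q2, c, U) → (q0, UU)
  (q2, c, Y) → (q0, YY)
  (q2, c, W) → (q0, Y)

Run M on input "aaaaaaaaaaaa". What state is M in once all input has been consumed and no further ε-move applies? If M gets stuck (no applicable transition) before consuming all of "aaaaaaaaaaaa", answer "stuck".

q0

(q0, aaaaaaaaaaaa, $)
  read a, top $: go to q1, push $ → (q1, aaaaaaaaaaa, $)
  ε-move, top $: go to q1, push U$ → (q1, aaaaaaaaaaa, U$)
  read a, top U: go to q1, push VU → (q1, aaaaaaaaaa, VU$)
  read a, top V: go to q2, push VV → (q2, aaaaaaaaa, VVU$)
  ε-move, top V: go to q0, push WU → (q0, aaaaaaaaa, WUVU$)
  read a, top W: go to q0, push ε → (q0, aaaaaaaa, UVU$)
  read a, top U: go to q2, push VU → (q2, aaaaaaa, VUVU$)
  ε-move, top V: go to q0, push WU → (q0, aaaaaaa, WUUVU$)
  read a, top W: go to q0, push ε → (q0, aaaaaa, UUVU$)
  read a, top U: go to q2, push VU → (q2, aaaaa, VUUVU$)
  ε-move, top V: go to q0, push WU → (q0, aaaaa, WUUUVU$)
  read a, top W: go to q0, push ε → (q0, aaaa, UUUVU$)
  read a, top U: go to q2, push VU → (q2, aaa, VUUUVU$)
  ε-move, top V: go to q0, push WU → (q0, aaa, WUUUUVU$)
  read a, top W: go to q0, push ε → (q0, aa, UUUUVU$)
  read a, top U: go to q2, push VU → (q2, a, VUUUUVU$)
  ε-move, top V: go to q0, push WU → (q0, a, WUUUUUVU$)
  read a, top W: go to q0, push ε → (q0, ε, UUUUUVU$)
All input consumed; M is in state q0.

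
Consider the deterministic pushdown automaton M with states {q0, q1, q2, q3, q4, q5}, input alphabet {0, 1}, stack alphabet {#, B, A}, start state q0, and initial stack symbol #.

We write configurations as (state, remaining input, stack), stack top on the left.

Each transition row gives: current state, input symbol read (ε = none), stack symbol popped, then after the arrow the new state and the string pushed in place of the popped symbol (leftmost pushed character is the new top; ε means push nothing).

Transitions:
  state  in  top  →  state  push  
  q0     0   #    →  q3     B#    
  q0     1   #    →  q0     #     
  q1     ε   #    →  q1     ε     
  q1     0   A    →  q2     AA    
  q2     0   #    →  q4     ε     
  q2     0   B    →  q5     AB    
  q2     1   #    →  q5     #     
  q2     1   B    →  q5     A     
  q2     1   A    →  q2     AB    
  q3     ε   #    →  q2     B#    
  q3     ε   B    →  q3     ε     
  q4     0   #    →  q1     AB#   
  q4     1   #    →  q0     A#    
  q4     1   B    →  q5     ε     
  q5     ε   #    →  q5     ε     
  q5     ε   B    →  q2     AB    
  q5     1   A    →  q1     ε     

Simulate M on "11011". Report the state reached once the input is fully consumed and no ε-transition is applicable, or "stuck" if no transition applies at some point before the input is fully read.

(q0, 11011, #) ⊢ (q0, 1011, #) ⊢ (q0, 011, #) ⊢ (q3, 11, B#) ⊢ (q3, 11, #) ⊢ (q2, 11, B#) ⊢ (q5, 1, A#) ⊢ (q1, ε, #) ⊢ (q1, ε, ε)
All input consumed; M is in state q1.

q1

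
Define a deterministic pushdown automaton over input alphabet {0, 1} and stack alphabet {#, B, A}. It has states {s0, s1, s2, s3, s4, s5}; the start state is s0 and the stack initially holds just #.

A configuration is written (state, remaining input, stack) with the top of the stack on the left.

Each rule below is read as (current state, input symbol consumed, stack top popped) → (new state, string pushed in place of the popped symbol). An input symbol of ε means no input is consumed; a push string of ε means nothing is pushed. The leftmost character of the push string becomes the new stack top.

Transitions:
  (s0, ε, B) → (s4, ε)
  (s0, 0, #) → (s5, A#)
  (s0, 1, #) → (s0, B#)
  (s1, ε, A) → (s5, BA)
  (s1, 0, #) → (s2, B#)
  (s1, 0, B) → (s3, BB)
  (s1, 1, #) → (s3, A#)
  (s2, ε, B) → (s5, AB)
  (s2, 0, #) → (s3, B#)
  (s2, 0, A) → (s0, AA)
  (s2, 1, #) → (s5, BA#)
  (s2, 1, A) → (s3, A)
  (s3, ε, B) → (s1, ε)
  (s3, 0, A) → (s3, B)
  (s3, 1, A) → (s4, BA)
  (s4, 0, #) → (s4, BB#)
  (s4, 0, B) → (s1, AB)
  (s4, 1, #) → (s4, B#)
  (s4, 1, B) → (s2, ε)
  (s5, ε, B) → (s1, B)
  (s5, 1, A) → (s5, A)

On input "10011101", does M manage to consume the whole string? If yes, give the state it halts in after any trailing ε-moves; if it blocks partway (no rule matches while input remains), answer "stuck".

stuck

(s0, 10011101, #)
  read 1, top #: go to s0, push B# → (s0, 0011101, B#)
  ε-move, top B: go to s4, push ε → (s4, 0011101, #)
  read 0, top #: go to s4, push BB# → (s4, 011101, BB#)
  read 0, top B: go to s1, push AB → (s1, 11101, ABB#)
  ε-move, top A: go to s5, push BA → (s5, 11101, BABB#)
  ε-move, top B: go to s1, push B → (s1, 11101, BABB#)
No transition for (s1, 1, top B); M blocks with input 11101 remaining.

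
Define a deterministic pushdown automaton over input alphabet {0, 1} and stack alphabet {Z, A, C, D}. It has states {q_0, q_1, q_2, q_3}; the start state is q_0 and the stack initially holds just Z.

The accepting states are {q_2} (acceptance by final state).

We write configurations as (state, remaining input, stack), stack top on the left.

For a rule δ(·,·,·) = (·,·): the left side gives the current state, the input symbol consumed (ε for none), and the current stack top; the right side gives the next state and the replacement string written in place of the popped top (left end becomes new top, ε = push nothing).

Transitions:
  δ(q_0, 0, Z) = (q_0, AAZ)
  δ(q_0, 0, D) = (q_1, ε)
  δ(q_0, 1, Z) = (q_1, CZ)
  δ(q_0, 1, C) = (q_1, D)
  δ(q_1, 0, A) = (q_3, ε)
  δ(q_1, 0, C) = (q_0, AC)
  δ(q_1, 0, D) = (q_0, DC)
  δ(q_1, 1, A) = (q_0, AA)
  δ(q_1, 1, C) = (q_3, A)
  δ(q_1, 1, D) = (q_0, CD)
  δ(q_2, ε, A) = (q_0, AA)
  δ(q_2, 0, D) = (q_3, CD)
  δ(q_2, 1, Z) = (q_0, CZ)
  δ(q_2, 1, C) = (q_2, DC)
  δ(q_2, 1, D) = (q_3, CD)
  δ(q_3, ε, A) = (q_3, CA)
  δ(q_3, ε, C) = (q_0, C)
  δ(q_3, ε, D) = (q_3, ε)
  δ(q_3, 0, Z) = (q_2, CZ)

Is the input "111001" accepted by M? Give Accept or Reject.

(q_0, 111001, Z)
  read 1, top Z: go to q_1, push CZ → (q_1, 11001, CZ)
  read 1, top C: go to q_3, push A → (q_3, 1001, AZ)
  ε-move, top A: go to q_3, push CA → (q_3, 1001, CAZ)
  ε-move, top C: go to q_0, push C → (q_0, 1001, CAZ)
  read 1, top C: go to q_1, push D → (q_1, 001, DAZ)
  read 0, top D: go to q_0, push DC → (q_0, 01, DCAZ)
  read 0, top D: go to q_1, push ε → (q_1, 1, CAZ)
  read 1, top C: go to q_3, push A → (q_3, ε, AAZ)
  ε-move, top A: go to q_3, push CA → (q_3, ε, CAAZ)
  ε-move, top C: go to q_0, push C → (q_0, ε, CAAZ)
All input consumed; state q_0 ∉ F and no further ε-move applies.

Reject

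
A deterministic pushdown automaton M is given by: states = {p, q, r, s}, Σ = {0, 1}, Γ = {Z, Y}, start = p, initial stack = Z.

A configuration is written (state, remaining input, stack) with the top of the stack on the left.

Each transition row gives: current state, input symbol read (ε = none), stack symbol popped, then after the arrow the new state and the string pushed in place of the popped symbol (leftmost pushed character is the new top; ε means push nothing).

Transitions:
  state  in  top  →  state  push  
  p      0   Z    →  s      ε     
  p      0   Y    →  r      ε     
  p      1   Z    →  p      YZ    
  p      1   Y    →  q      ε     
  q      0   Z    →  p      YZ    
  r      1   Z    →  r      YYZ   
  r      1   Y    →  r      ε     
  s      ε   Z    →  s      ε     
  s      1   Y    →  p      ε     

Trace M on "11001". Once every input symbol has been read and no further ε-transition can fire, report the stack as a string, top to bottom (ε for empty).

(p, 11001, Z)
  read 1, top Z: go to p, push YZ → (p, 1001, YZ)
  read 1, top Y: go to q, push ε → (q, 001, Z)
  read 0, top Z: go to p, push YZ → (p, 01, YZ)
  read 0, top Y: go to r, push ε → (r, 1, Z)
  read 1, top Z: go to r, push YYZ → (r, ε, YYZ)
All input consumed in state r with stack YYZ.

YYZ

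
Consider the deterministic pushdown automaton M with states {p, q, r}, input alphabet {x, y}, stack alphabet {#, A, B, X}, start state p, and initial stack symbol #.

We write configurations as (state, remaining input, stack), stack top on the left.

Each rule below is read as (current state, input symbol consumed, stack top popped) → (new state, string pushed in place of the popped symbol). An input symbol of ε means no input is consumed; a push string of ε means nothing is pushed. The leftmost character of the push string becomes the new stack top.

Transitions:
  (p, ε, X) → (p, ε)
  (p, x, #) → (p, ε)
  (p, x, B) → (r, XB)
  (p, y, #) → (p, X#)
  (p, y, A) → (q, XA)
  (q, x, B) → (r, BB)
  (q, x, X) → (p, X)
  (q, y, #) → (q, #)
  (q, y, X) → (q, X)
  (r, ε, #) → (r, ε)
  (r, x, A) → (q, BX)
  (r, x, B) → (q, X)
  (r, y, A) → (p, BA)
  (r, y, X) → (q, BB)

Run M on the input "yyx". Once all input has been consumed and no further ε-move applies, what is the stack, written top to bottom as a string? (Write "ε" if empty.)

ε

(p, yyx, #)
  read y, top #: go to p, push X# → (p, yx, X#)
  ε-move, top X: go to p, push ε → (p, yx, #)
  read y, top #: go to p, push X# → (p, x, X#)
  ε-move, top X: go to p, push ε → (p, x, #)
  read x, top #: go to p, push ε → (p, ε, ε)
All input consumed in state p with stack ε.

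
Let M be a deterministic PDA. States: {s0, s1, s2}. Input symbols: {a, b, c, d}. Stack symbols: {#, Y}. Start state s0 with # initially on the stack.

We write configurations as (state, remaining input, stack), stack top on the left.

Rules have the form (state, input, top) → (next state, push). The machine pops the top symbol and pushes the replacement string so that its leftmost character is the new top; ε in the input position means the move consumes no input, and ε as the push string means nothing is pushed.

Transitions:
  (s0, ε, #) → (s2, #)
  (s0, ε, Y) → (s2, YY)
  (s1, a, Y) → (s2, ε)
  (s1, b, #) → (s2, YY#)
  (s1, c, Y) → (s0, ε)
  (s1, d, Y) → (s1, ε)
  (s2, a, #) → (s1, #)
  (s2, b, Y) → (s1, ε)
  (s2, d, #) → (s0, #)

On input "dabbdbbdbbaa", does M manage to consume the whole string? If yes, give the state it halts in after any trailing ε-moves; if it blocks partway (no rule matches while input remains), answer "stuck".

(s0, dabbdbbdbbaa, #) ⊢ (s2, dabbdbbdbbaa, #) ⊢ (s0, abbdbbdbbaa, #) ⊢ (s2, abbdbbdbbaa, #) ⊢ (s1, bbdbbdbbaa, #) ⊢ (s2, bdbbdbbaa, YY#) ⊢ (s1, dbbdbbaa, Y#) ⊢ (s1, bbdbbaa, #) ⊢ (s2, bdbbaa, YY#) ⊢ (s1, dbbaa, Y#) ⊢ (s1, bbaa, #) ⊢ (s2, baa, YY#) ⊢ (s1, aa, Y#) ⊢ (s2, a, #) ⊢ (s1, ε, #)
All input consumed; M is in state s1.

s1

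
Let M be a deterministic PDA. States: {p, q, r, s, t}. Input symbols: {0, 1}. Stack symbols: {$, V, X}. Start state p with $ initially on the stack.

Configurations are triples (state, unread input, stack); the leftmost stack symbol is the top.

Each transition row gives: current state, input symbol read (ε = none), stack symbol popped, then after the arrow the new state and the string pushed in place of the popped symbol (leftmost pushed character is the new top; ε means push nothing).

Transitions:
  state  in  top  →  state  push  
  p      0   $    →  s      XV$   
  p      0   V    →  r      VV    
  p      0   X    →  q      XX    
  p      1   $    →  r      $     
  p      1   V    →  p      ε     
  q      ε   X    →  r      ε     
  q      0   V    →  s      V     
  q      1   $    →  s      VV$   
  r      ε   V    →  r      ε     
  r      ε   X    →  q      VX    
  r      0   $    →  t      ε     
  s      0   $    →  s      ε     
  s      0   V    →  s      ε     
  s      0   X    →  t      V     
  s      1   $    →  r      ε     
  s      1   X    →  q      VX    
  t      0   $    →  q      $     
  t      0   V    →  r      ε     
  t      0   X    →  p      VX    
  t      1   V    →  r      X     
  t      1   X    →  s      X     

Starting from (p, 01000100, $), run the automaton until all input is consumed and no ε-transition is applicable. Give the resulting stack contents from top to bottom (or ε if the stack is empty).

XV$

(p, 01000100, $)
  read 0, top $: go to s, push XV$ → (s, 1000100, XV$)
  read 1, top X: go to q, push VX → (q, 000100, VXV$)
  read 0, top V: go to s, push V → (s, 00100, VXV$)
  read 0, top V: go to s, push ε → (s, 0100, XV$)
  read 0, top X: go to t, push V → (t, 100, VV$)
  read 1, top V: go to r, push X → (r, 00, XV$)
  ε-move, top X: go to q, push VX → (q, 00, VXV$)
  read 0, top V: go to s, push V → (s, 0, VXV$)
  read 0, top V: go to s, push ε → (s, ε, XV$)
All input consumed in state s with stack XV$.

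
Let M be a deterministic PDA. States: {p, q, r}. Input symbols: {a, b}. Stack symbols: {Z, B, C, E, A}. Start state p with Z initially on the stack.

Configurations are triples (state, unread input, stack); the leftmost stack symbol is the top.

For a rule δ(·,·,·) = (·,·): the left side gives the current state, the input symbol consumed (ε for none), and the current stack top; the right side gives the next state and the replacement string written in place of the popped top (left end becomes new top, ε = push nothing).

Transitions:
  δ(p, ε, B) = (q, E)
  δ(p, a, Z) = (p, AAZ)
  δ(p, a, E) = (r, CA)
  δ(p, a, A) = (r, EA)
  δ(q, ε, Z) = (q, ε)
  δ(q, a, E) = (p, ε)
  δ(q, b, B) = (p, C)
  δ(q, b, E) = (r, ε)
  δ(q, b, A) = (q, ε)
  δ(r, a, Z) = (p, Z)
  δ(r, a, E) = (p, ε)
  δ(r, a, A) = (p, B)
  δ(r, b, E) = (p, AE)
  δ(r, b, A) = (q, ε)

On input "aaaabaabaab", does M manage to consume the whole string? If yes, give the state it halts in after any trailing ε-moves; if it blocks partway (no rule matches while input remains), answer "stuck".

stuck

(p, aaaabaabaab, Z) ⊢ (p, aaabaabaab, AAZ) ⊢ (r, aabaabaab, EAAZ) ⊢ (p, abaabaab, AAZ) ⊢ (r, baabaab, EAAZ) ⊢ (p, aabaab, AEAAZ) ⊢ (r, abaab, EAEAAZ) ⊢ (p, baab, AEAAZ)
No transition for (p, b, top A); M blocks with input baab remaining.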